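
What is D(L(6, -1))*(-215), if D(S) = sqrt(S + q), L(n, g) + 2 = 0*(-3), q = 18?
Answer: -860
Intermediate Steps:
L(n, g) = -2 (L(n, g) = -2 + 0*(-3) = -2 + 0 = -2)
D(S) = sqrt(18 + S) (D(S) = sqrt(S + 18) = sqrt(18 + S))
D(L(6, -1))*(-215) = sqrt(18 - 2)*(-215) = sqrt(16)*(-215) = 4*(-215) = -860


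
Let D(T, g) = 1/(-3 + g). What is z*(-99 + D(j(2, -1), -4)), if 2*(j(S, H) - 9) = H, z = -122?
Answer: 84668/7 ≈ 12095.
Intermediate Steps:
j(S, H) = 9 + H/2
z*(-99 + D(j(2, -1), -4)) = -122*(-99 + 1/(-3 - 4)) = -122*(-99 + 1/(-7)) = -122*(-99 - ⅐) = -122*(-694/7) = 84668/7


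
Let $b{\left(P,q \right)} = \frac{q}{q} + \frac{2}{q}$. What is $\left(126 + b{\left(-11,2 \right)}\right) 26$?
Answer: $3328$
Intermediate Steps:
$b{\left(P,q \right)} = 1 + \frac{2}{q}$
$\left(126 + b{\left(-11,2 \right)}\right) 26 = \left(126 + \frac{2 + 2}{2}\right) 26 = \left(126 + \frac{1}{2} \cdot 4\right) 26 = \left(126 + 2\right) 26 = 128 \cdot 26 = 3328$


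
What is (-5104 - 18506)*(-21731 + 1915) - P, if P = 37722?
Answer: 467818038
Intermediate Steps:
(-5104 - 18506)*(-21731 + 1915) - P = (-5104 - 18506)*(-21731 + 1915) - 1*37722 = -23610*(-19816) - 37722 = 467855760 - 37722 = 467818038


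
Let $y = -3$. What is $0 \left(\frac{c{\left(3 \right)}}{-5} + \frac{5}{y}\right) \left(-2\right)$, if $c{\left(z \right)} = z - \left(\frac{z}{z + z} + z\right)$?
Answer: $0$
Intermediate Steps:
$c{\left(z \right)} = - \frac{1}{2}$ ($c{\left(z \right)} = z - \left(\frac{z}{2 z} + z\right) = z - \left(\frac{1}{2 z} z + z\right) = z - \left(\frac{1}{2} + z\right) = - \frac{1}{2}$)
$0 \left(\frac{c{\left(3 \right)}}{-5} + \frac{5}{y}\right) \left(-2\right) = 0 \left(- \frac{1}{2 \left(-5\right)} + \frac{5}{-3}\right) \left(-2\right) = 0 \left(\left(- \frac{1}{2}\right) \left(- \frac{1}{5}\right) + 5 \left(- \frac{1}{3}\right)\right) \left(-2\right) = 0 \left(\frac{1}{10} - \frac{5}{3}\right) \left(-2\right) = 0 \left(- \frac{47}{30}\right) \left(-2\right) = 0 \left(-2\right) = 0$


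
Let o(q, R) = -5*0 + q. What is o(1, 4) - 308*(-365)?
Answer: 112421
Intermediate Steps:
o(q, R) = q (o(q, R) = 0 + q = q)
o(1, 4) - 308*(-365) = 1 - 308*(-365) = 1 + 112420 = 112421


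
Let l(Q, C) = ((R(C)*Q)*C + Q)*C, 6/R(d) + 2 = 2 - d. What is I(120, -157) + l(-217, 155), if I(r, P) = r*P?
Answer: 149335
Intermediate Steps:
R(d) = -6/d (R(d) = 6/(-2 + (2 - d)) = 6/((-d)) = 6*(-1/d) = -6/d)
l(Q, C) = -5*C*Q (l(Q, C) = (((-6/C)*Q)*C + Q)*C = ((-6*Q/C)*C + Q)*C = (-6*Q + Q)*C = (-5*Q)*C = -5*C*Q)
I(r, P) = P*r
I(120, -157) + l(-217, 155) = -157*120 - 5*155*(-217) = -18840 + 168175 = 149335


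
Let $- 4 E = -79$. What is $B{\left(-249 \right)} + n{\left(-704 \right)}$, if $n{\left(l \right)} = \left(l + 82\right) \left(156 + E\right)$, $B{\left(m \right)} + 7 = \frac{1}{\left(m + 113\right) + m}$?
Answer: $- \frac{84179097}{770} \approx -1.0932 \cdot 10^{5}$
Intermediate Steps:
$E = \frac{79}{4}$ ($E = \left(- \frac{1}{4}\right) \left(-79\right) = \frac{79}{4} \approx 19.75$)
$B{\left(m \right)} = -7 + \frac{1}{113 + 2 m}$ ($B{\left(m \right)} = -7 + \frac{1}{\left(m + 113\right) + m} = -7 + \frac{1}{\left(113 + m\right) + m} = -7 + \frac{1}{113 + 2 m}$)
$n{\left(l \right)} = \frac{28823}{2} + \frac{703 l}{4}$ ($n{\left(l \right)} = \left(l + 82\right) \left(156 + \frac{79}{4}\right) = \left(82 + l\right) \frac{703}{4} = \frac{28823}{2} + \frac{703 l}{4}$)
$B{\left(-249 \right)} + n{\left(-704 \right)} = \frac{2 \left(-395 - -1743\right)}{113 + 2 \left(-249\right)} + \left(\frac{28823}{2} + \frac{703}{4} \left(-704\right)\right) = \frac{2 \left(-395 + 1743\right)}{113 - 498} + \left(\frac{28823}{2} - 123728\right) = 2 \frac{1}{-385} \cdot 1348 - \frac{218633}{2} = 2 \left(- \frac{1}{385}\right) 1348 - \frac{218633}{2} = - \frac{2696}{385} - \frac{218633}{2} = - \frac{84179097}{770}$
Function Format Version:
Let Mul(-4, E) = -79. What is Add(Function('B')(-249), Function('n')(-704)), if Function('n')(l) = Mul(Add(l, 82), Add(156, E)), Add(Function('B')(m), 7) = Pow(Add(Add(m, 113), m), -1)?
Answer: Rational(-84179097, 770) ≈ -1.0932e+5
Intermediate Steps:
E = Rational(79, 4) (E = Mul(Rational(-1, 4), -79) = Rational(79, 4) ≈ 19.750)
Function('B')(m) = Add(-7, Pow(Add(113, Mul(2, m)), -1)) (Function('B')(m) = Add(-7, Pow(Add(Add(m, 113), m), -1)) = Add(-7, Pow(Add(Add(113, m), m), -1)) = Add(-7, Pow(Add(113, Mul(2, m)), -1)))
Function('n')(l) = Add(Rational(28823, 2), Mul(Rational(703, 4), l)) (Function('n')(l) = Mul(Add(l, 82), Add(156, Rational(79, 4))) = Mul(Add(82, l), Rational(703, 4)) = Add(Rational(28823, 2), Mul(Rational(703, 4), l)))
Add(Function('B')(-249), Function('n')(-704)) = Add(Mul(2, Pow(Add(113, Mul(2, -249)), -1), Add(-395, Mul(-7, -249))), Add(Rational(28823, 2), Mul(Rational(703, 4), -704))) = Add(Mul(2, Pow(Add(113, -498), -1), Add(-395, 1743)), Add(Rational(28823, 2), -123728)) = Add(Mul(2, Pow(-385, -1), 1348), Rational(-218633, 2)) = Add(Mul(2, Rational(-1, 385), 1348), Rational(-218633, 2)) = Add(Rational(-2696, 385), Rational(-218633, 2)) = Rational(-84179097, 770)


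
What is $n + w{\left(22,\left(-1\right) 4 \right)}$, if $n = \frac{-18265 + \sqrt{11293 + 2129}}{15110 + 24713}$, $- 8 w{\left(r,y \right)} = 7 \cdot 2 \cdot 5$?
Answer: $- \frac{1466865}{159292} + \frac{\sqrt{13422}}{39823} \approx -9.2057$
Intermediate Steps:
$w{\left(r,y \right)} = - \frac{35}{4}$ ($w{\left(r,y \right)} = - \frac{7 \cdot 2 \cdot 5}{8} = - \frac{14 \cdot 5}{8} = \left(- \frac{1}{8}\right) 70 = - \frac{35}{4}$)
$n = - \frac{18265}{39823} + \frac{\sqrt{13422}}{39823}$ ($n = \frac{-18265 + \sqrt{13422}}{39823} = \left(-18265 + \sqrt{13422}\right) \frac{1}{39823} = - \frac{18265}{39823} + \frac{\sqrt{13422}}{39823} \approx -0.45575$)
$n + w{\left(22,\left(-1\right) 4 \right)} = \left(- \frac{18265}{39823} + \frac{\sqrt{13422}}{39823}\right) - \frac{35}{4} = - \frac{1466865}{159292} + \frac{\sqrt{13422}}{39823}$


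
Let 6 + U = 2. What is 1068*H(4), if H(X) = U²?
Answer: 17088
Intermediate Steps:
U = -4 (U = -6 + 2 = -4)
H(X) = 16 (H(X) = (-4)² = 16)
1068*H(4) = 1068*16 = 17088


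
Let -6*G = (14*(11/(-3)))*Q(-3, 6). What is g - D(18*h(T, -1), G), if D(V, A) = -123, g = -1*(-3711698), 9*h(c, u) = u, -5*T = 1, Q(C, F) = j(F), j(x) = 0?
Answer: 3711821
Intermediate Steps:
Q(C, F) = 0
T = -⅕ (T = -⅕*1 = -⅕ ≈ -0.20000)
h(c, u) = u/9
g = 3711698
G = 0 (G = -14*(11/(-3))*0/6 = -14*(11*(-⅓))*0/6 = -14*(-11/3)*0/6 = -(-77)*0/9 = -⅙*0 = 0)
g - D(18*h(T, -1), G) = 3711698 - 1*(-123) = 3711698 + 123 = 3711821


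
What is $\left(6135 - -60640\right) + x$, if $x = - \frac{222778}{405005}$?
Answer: $\frac{27043986097}{405005} \approx 66775.0$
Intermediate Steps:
$x = - \frac{222778}{405005}$ ($x = \left(-222778\right) \frac{1}{405005} = - \frac{222778}{405005} \approx -0.55006$)
$\left(6135 - -60640\right) + x = \left(6135 - -60640\right) - \frac{222778}{405005} = \left(6135 + 60640\right) - \frac{222778}{405005} = 66775 - \frac{222778}{405005} = \frac{27043986097}{405005}$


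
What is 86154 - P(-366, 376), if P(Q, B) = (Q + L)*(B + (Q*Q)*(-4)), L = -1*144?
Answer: -272992326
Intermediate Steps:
L = -144
P(Q, B) = (-144 + Q)*(B - 4*Q**2) (P(Q, B) = (Q - 144)*(B + (Q*Q)*(-4)) = (-144 + Q)*(B + Q**2*(-4)) = (-144 + Q)*(B - 4*Q**2))
86154 - P(-366, 376) = 86154 - (-144*376 - 4*(-366)**3 + 576*(-366)**2 + 376*(-366)) = 86154 - (-54144 - 4*(-49027896) + 576*133956 - 137616) = 86154 - (-54144 + 196111584 + 77158656 - 137616) = 86154 - 1*273078480 = 86154 - 273078480 = -272992326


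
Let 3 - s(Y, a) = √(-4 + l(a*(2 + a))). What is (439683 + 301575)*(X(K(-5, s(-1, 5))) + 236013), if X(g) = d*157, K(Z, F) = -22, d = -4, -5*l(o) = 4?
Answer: 174481014330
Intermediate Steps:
l(o) = -⅘ (l(o) = -⅕*4 = -⅘)
s(Y, a) = 3 - 2*I*√30/5 (s(Y, a) = 3 - √(-4 - ⅘) = 3 - √(-24/5) = 3 - 2*I*√30/5)
X(g) = -628 (X(g) = -4*157 = -628)
(439683 + 301575)*(X(K(-5, s(-1, 5))) + 236013) = (439683 + 301575)*(-628 + 236013) = 741258*235385 = 174481014330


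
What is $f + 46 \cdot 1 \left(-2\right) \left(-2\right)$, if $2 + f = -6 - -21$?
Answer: $197$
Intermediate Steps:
$f = 13$ ($f = -2 - -15 = -2 + \left(-6 + 21\right) = -2 + 15 = 13$)
$f + 46 \cdot 1 \left(-2\right) \left(-2\right) = 13 + 46 \cdot 1 \left(-2\right) \left(-2\right) = 13 + 46 \left(\left(-2\right) \left(-2\right)\right) = 13 + 46 \cdot 4 = 13 + 184 = 197$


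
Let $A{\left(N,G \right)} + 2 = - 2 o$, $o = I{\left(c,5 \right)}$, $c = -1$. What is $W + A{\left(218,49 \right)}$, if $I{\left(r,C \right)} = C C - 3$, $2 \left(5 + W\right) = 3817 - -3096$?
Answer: $\frac{6811}{2} \approx 3405.5$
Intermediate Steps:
$W = \frac{6903}{2}$ ($W = -5 + \frac{3817 - -3096}{2} = -5 + \frac{3817 + 3096}{2} = -5 + \frac{1}{2} \cdot 6913 = -5 + \frac{6913}{2} = \frac{6903}{2} \approx 3451.5$)
$I{\left(r,C \right)} = -3 + C^{2}$ ($I{\left(r,C \right)} = C^{2} - 3 = -3 + C^{2}$)
$o = 22$ ($o = -3 + 5^{2} = -3 + 25 = 22$)
$A{\left(N,G \right)} = -46$ ($A{\left(N,G \right)} = -2 - 44 = -46$)
$W + A{\left(218,49 \right)} = \frac{6903}{2} - 46 = \frac{6811}{2}$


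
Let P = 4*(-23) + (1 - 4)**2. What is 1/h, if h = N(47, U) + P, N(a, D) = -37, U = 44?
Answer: -1/120 ≈ -0.0083333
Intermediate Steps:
P = -83 (P = -92 + (-3)**2 = -92 + 9 = -83)
h = -120 (h = -37 - 83 = -120)
1/h = 1/(-120) = -1/120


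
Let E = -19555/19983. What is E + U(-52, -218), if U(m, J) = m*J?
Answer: 226507733/19983 ≈ 11335.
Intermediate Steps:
U(m, J) = J*m
E = -19555/19983 (E = -19555*1/19983 = -19555/19983 ≈ -0.97858)
E + U(-52, -218) = -19555/19983 - 218*(-52) = -19555/19983 + 11336 = 226507733/19983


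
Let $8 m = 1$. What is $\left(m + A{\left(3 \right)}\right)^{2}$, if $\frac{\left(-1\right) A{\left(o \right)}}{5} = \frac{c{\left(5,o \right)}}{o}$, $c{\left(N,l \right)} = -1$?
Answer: $\frac{1849}{576} \approx 3.2101$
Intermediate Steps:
$m = \frac{1}{8}$ ($m = \frac{1}{8} \cdot 1 = \frac{1}{8} \approx 0.125$)
$A{\left(o \right)} = \frac{5}{o}$ ($A{\left(o \right)} = - 5 \left(- \frac{1}{o}\right) = \frac{5}{o}$)
$\left(m + A{\left(3 \right)}\right)^{2} = \left(\frac{1}{8} + \frac{5}{3}\right)^{2} = \left(\frac{43}{24}\right)^{2} = \frac{1849}{576}$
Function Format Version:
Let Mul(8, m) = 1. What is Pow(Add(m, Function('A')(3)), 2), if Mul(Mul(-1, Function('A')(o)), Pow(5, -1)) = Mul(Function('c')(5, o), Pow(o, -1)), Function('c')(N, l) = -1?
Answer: Rational(1849, 576) ≈ 3.2101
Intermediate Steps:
m = Rational(1, 8) (m = Mul(Rational(1, 8), 1) = Rational(1, 8) ≈ 0.12500)
Function('A')(o) = Mul(5, Pow(o, -1)) (Function('A')(o) = Mul(-5, Mul(-1, Pow(o, -1))) = Mul(5, Pow(o, -1)))
Pow(Add(m, Function('A')(3)), 2) = Pow(Add(Rational(1, 8), Mul(5, Pow(3, -1))), 2) = Pow(Add(Rational(1, 8), Mul(5, Rational(1, 3))), 2) = Pow(Add(Rational(1, 8), Rational(5, 3)), 2) = Pow(Rational(43, 24), 2) = Rational(1849, 576)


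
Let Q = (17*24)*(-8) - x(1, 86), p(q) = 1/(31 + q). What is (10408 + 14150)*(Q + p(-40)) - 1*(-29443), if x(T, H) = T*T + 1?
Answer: -240539141/3 ≈ -8.0180e+7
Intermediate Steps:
x(T, H) = 1 + T² (x(T, H) = T² + 1 = 1 + T²)
Q = -3266 (Q = (17*24)*(-8) - (1 + 1²) = 408*(-8) - (1 + 1) = -3264 - 1*2 = -3264 - 2 = -3266)
(10408 + 14150)*(Q + p(-40)) - 1*(-29443) = (10408 + 14150)*(-3266 + 1/(31 - 40)) - 1*(-29443) = 24558*(-3266 + 1/(-9)) + 29443 = 24558*(-3266 - ⅑) + 29443 = 24558*(-29395/9) + 29443 = -240627470/3 + 29443 = -240539141/3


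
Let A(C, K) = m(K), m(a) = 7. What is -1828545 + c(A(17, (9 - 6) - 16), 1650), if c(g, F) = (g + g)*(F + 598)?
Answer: -1797073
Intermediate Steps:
A(C, K) = 7
c(g, F) = 2*g*(598 + F) (c(g, F) = (2*g)*(598 + F) = 2*g*(598 + F))
-1828545 + c(A(17, (9 - 6) - 16), 1650) = -1828545 + 2*7*(598 + 1650) = -1828545 + 2*7*2248 = -1828545 + 31472 = -1797073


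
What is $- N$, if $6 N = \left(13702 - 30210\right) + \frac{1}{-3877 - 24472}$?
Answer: $\frac{467985293}{170094} \approx 2751.3$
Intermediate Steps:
$N = - \frac{467985293}{170094}$ ($N = \frac{\left(13702 - 30210\right) + \frac{1}{-3877 - 24472}}{6} = \frac{-16508 + \frac{1}{-28349}}{6} = \frac{-16508 - \frac{1}{28349}}{6} = \frac{1}{6} \left(- \frac{467985293}{28349}\right) = - \frac{467985293}{170094} \approx -2751.3$)
$- N = \left(-1\right) \left(- \frac{467985293}{170094}\right) = \frac{467985293}{170094}$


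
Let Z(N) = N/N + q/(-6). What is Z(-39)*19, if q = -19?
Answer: 475/6 ≈ 79.167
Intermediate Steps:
Z(N) = 25/6 (Z(N) = N/N - 19/(-6) = 1 - 19*(-1/6) = 1 + 19/6 = 25/6)
Z(-39)*19 = (25/6)*19 = 475/6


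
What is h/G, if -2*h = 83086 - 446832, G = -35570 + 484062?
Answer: 181873/448492 ≈ 0.40552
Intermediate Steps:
G = 448492
h = 181873 (h = -(83086 - 446832)/2 = -1/2*(-363746) = 181873)
h/G = 181873/448492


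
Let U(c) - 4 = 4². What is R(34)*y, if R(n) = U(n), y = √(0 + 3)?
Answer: 20*√3 ≈ 34.641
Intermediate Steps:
y = √3 ≈ 1.7320
U(c) = 20 (U(c) = 4 + 4² = 4 + 16 = 20)
R(n) = 20
R(34)*y = 20*√3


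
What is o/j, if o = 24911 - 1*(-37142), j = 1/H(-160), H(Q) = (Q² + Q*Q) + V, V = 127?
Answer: 3184994331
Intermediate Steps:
H(Q) = 127 + 2*Q² (H(Q) = (Q² + Q*Q) + 127 = (Q² + Q²) + 127 = 2*Q² + 127 = 127 + 2*Q²)
j = 1/51327 (j = 1/(127 + 2*(-160)²) = 1/(127 + 2*25600) = 1/(127 + 51200) = 1/51327 ≈ 1.9483e-5)
o = 62053 (o = 24911 + 37142 = 62053)
o/j = 62053/(1/51327) = 62053*51327 = 3184994331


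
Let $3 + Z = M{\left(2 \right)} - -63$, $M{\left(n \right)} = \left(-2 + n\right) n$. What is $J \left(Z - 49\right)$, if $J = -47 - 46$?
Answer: $-1023$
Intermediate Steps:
$J = -93$
$M{\left(n \right)} = n \left(-2 + n\right)$
$Z = 60$ ($Z = -3 + \left(2 \left(-2 + 2\right) - -63\right) = -3 + \left(2 \cdot 0 + 63\right) = -3 + \left(0 + 63\right) = -3 + 63 = 60$)
$J \left(Z - 49\right) = - 93 \left(60 - 49\right) = \left(-93\right) 11 = -1023$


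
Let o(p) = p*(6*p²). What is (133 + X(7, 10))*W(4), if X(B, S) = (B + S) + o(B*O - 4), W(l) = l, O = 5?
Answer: 715584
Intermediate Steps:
o(p) = 6*p³
X(B, S) = B + S + 6*(-4 + 5*B)³ (X(B, S) = (B + S) + 6*(B*5 - 4)³ = (B + S) + 6*(5*B - 4)³ = (B + S) + 6*(-4 + 5*B)³ = B + S + 6*(-4 + 5*B)³)
(133 + X(7, 10))*W(4) = (133 + (7 + 10 + 6*(-4 + 5*7)³))*4 = (133 + (7 + 10 + 6*(-4 + 35)³))*4 = (133 + (7 + 10 + 6*31³))*4 = (133 + (7 + 10 + 6*29791))*4 = (133 + (7 + 10 + 178746))*4 = (133 + 178763)*4 = 178896*4 = 715584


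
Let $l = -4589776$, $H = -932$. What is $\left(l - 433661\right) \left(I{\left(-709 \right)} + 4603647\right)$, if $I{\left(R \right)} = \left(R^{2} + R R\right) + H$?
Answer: $-28171821500649$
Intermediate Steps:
$I{\left(R \right)} = -932 + 2 R^{2}$ ($I{\left(R \right)} = \left(R^{2} + R R\right) - 932 = \left(R^{2} + R^{2}\right) - 932 = 2 R^{2} - 932 = -932 + 2 R^{2}$)
$\left(l - 433661\right) \left(I{\left(-709 \right)} + 4603647\right) = \left(-4589776 - 433661\right) \left(\left(-932 + 2 \left(-709\right)^{2}\right) + 4603647\right) = - 5023437 \left(\left(-932 + 2 \cdot 502681\right) + 4603647\right) = - 5023437 \left(\left(-932 + 1005362\right) + 4603647\right) = - 5023437 \left(1004430 + 4603647\right) = \left(-5023437\right) 5608077 = -28171821500649$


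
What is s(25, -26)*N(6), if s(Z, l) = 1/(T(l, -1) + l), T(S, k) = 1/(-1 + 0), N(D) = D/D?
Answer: -1/27 ≈ -0.037037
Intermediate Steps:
N(D) = 1
T(S, k) = -1 (T(S, k) = 1/(-1) = -1)
s(Z, l) = 1/(-1 + l)
s(25, -26)*N(6) = 1/(-1 - 26) = 1/(-27) = -1/27*1 = -1/27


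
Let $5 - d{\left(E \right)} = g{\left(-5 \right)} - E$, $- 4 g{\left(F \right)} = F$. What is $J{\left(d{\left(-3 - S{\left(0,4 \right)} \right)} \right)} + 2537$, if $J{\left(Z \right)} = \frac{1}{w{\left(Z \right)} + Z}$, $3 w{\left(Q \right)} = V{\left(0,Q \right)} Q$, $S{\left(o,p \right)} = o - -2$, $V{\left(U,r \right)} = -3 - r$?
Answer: $\frac{63377}{25} \approx 2535.1$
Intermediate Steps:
$S{\left(o,p \right)} = 2 + o$ ($S{\left(o,p \right)} = o + 2 = 2 + o$)
$g{\left(F \right)} = - \frac{F}{4}$
$d{\left(E \right)} = \frac{15}{4} + E$ ($d{\left(E \right)} = 5 - \left(\left(- \frac{1}{4}\right) \left(-5\right) - E\right) = 5 - \left(\frac{5}{4} - E\right) = 5 + \left(- \frac{5}{4} + E\right) = \frac{15}{4} + E$)
$w{\left(Q \right)} = \frac{Q \left(-3 - Q\right)}{3}$ ($w{\left(Q \right)} = \frac{\left(-3 - Q\right) Q}{3} = \frac{Q \left(-3 - Q\right)}{3}$)
$J{\left(Z \right)} = \frac{1}{Z - \frac{Z \left(3 + Z\right)}{3}}$ ($J{\left(Z \right)} = \frac{1}{- \frac{Z \left(3 + Z\right)}{3} + Z} = \frac{1}{Z - \frac{Z \left(3 + Z\right)}{3}}$)
$J{\left(d{\left(-3 - S{\left(0,4 \right)} \right)} \right)} + 2537 = - \frac{3}{\left(\frac{15}{4} - 5\right)^{2}} + 2537 = - \frac{3}{\frac{25}{16}} + 2537 = \left(-3\right) \frac{16}{25} + 2537 = - \frac{48}{25} + 2537 = \frac{63377}{25}$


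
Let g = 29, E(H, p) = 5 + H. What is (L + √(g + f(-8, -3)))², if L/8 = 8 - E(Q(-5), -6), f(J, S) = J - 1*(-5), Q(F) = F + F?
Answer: (104 + √26)² ≈ 11903.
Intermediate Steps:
Q(F) = 2*F
f(J, S) = 5 + J (f(J, S) = J + 5 = 5 + J)
L = 104 (L = 8*(8 - (5 + 2*(-5))) = 8*(8 - (5 - 10)) = 8*(8 - 1*(-5)) = 8*(8 + 5) = 8*13 = 104)
(L + √(g + f(-8, -3)))² = (104 + √(29 + (5 - 8)))² = (104 + √(29 - 3))² = (104 + √26)²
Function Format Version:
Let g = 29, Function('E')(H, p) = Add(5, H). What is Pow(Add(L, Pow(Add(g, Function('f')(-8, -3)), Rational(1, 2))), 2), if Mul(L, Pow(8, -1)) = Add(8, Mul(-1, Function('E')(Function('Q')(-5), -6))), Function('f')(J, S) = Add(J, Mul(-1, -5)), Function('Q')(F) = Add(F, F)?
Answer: Pow(Add(104, Pow(26, Rational(1, 2))), 2) ≈ 11903.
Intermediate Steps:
Function('Q')(F) = Mul(2, F)
Function('f')(J, S) = Add(5, J) (Function('f')(J, S) = Add(J, 5) = Add(5, J))
L = 104 (L = Mul(8, Add(8, Mul(-1, Add(5, Mul(2, -5))))) = Mul(8, Add(8, Mul(-1, Add(5, -10)))) = Mul(8, Add(8, Mul(-1, -5))) = Mul(8, Add(8, 5)) = Mul(8, 13) = 104)
Pow(Add(L, Pow(Add(g, Function('f')(-8, -3)), Rational(1, 2))), 2) = Pow(Add(104, Pow(Add(29, Add(5, -8)), Rational(1, 2))), 2) = Pow(Add(104, Pow(Add(29, -3), Rational(1, 2))), 2) = Pow(Add(104, Pow(26, Rational(1, 2))), 2)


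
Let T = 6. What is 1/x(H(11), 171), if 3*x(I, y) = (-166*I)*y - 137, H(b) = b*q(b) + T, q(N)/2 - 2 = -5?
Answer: 3/1703023 ≈ 1.7616e-6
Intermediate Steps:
q(N) = -6 (q(N) = 4 + 2*(-5) = 4 - 10 = -6)
H(b) = 6 - 6*b (H(b) = b*(-6) + 6 = -6*b + 6 = 6 - 6*b)
x(I, y) = -137/3 - 166*I*y/3 (x(I, y) = ((-166*I)*y - 137)/3 = (-166*I*y - 137)/3 = (-137 - 166*I*y)/3 = -137/3 - 166*I*y/3)
1/x(H(11), 171) = 1/(-137/3 - 166/3*(6 - 6*11)*171) = 1/(-137/3 - 166/3*(6 - 66)*171) = 1/(-137/3 - 166/3*(-60)*171) = 1/(-137/3 + 567720) = 1/(1703023/3) = 3/1703023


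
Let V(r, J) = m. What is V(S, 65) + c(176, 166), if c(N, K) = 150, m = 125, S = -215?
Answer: 275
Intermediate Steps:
V(r, J) = 125
V(S, 65) + c(176, 166) = 125 + 150 = 275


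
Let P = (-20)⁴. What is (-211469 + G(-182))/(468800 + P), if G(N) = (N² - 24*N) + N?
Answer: -58053/209600 ≈ -0.27697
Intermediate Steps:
G(N) = N² - 23*N
P = 160000
(-211469 + G(-182))/(468800 + P) = (-211469 - 182*(-23 - 182))/(468800 + 160000) = (-211469 - 182*(-205))/628800 = (-211469 + 37310)*(1/628800) = -174159*1/628800 = -58053/209600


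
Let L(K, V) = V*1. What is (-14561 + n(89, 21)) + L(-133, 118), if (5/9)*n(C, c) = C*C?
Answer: -926/5 ≈ -185.20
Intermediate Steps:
L(K, V) = V
n(C, c) = 9*C²/5 (n(C, c) = 9*(C*C)/5 = 9*C²/5)
(-14561 + n(89, 21)) + L(-133, 118) = (-14561 + (9/5)*89²) + 118 = (-14561 + (9/5)*7921) + 118 = (-14561 + 71289/5) + 118 = -1516/5 + 118 = -926/5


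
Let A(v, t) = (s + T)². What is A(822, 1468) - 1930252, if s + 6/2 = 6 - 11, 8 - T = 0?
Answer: -1930252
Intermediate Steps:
T = 8 (T = 8 - 1*0 = 8 + 0 = 8)
s = -8 (s = -3 + (6 - 11) = -3 - 5 = -8)
A(v, t) = 0 (A(v, t) = (-8 + 8)² = 0² = 0)
A(822, 1468) - 1930252 = 0 - 1930252 = -1930252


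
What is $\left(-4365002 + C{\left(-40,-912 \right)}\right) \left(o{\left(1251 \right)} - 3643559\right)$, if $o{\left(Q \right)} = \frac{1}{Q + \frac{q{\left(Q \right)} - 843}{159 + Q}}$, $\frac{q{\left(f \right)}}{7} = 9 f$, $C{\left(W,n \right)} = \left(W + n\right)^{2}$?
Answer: $\frac{386855281922055633}{30698} \approx 1.2602 \cdot 10^{13}$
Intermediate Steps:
$q{\left(f \right)} = 63 f$ ($q{\left(f \right)} = 7 \cdot 9 f = 63 f$)
$o{\left(Q \right)} = \frac{1}{Q + \frac{-843 + 63 Q}{159 + Q}}$ ($o{\left(Q \right)} = \frac{1}{Q + \frac{63 Q - 843}{159 + Q}} = \frac{1}{Q + \frac{-843 + 63 Q}{159 + Q}}$)
$\left(-4365002 + C{\left(-40,-912 \right)}\right) \left(o{\left(1251 \right)} - 3643559\right) = \left(-4365002 + \left(-40 - 912\right)^{2}\right) \left(\frac{159 + 1251}{-843 + 1251^{2} + 222 \cdot 1251} - 3643559\right) = \left(-4365002 + \left(-952\right)^{2}\right) \left(\frac{1}{-843 + 1565001 + 277722} \cdot 1410 - 3643559\right) = \left(-4365002 + 906304\right) \left(\frac{1}{1841880} \cdot 1410 - 3643559\right) = - 3458698 \left(\frac{1}{1841880} \cdot 1410 - 3643559\right) = - 3458698 \left(\frac{47}{61396} - 3643559\right) = \left(-3458698\right) \left(- \frac{223699948317}{61396}\right) = \frac{386855281922055633}{30698}$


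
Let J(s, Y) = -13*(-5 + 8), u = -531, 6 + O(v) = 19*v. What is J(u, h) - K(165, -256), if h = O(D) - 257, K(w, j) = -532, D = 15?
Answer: 493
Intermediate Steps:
O(v) = -6 + 19*v
h = 22 (h = (-6 + 19*15) - 257 = (-6 + 285) - 257 = 279 - 257 = 22)
J(s, Y) = -39 (J(s, Y) = -13*3 = -39)
J(u, h) - K(165, -256) = -39 - 1*(-532) = -39 + 532 = 493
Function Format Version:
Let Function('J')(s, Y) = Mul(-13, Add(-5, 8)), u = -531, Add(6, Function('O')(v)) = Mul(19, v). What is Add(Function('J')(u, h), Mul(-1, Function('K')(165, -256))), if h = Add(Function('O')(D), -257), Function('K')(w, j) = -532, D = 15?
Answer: 493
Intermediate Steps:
Function('O')(v) = Add(-6, Mul(19, v))
h = 22 (h = Add(Add(-6, Mul(19, 15)), -257) = Add(Add(-6, 285), -257) = Add(279, -257) = 22)
Function('J')(s, Y) = -39 (Function('J')(s, Y) = Mul(-13, 3) = -39)
Add(Function('J')(u, h), Mul(-1, Function('K')(165, -256))) = Add(-39, Mul(-1, -532)) = Add(-39, 532) = 493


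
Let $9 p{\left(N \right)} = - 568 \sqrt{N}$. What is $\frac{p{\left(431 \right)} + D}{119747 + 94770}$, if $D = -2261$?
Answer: $- \frac{2261}{214517} - \frac{568 \sqrt{431}}{1930653} \approx -0.016648$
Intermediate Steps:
$p{\left(N \right)} = - \frac{568 \sqrt{N}}{9}$ ($p{\left(N \right)} = \frac{\left(-568\right) \sqrt{N}}{9} = - \frac{568 \sqrt{N}}{9}$)
$\frac{p{\left(431 \right)} + D}{119747 + 94770} = \frac{- \frac{568 \sqrt{431}}{9} - 2261}{119747 + 94770} = \frac{-2261 - \frac{568 \sqrt{431}}{9}}{214517} = \left(-2261 - \frac{568 \sqrt{431}}{9}\right) \frac{1}{214517} = - \frac{2261}{214517} - \frac{568 \sqrt{431}}{1930653}$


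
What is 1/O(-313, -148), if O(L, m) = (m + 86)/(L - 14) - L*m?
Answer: -327/15147886 ≈ -2.1587e-5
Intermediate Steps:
O(L, m) = (86 + m)/(-14 + L) - L*m
1/O(-313, -148) = 1/((86 - 148 - 1*(-148)*(-313)**2 + 14*(-313)*(-148))/(-14 - 313)) = 1/((86 - 148 - 1*(-148)*97969 + 648536)/(-327)) = 1/(-(86 - 148 + 14499412 + 648536)/327) = 1/(-1/327*15147886) = 1/(-15147886/327) = -327/15147886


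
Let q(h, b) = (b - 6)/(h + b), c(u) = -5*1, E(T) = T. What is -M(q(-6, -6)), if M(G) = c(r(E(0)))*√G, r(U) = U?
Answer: 5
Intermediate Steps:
c(u) = -5
q(h, b) = (-6 + b)/(b + h)
M(G) = -5*√G
-M(q(-6, -6)) = -(-5)*√((-6 - 6)/(-6 - 6)) = -(-5)*√(-12/(-12)) = -(-5)*√(-1/12*(-12)) = -(-5)*√1 = -(-5) = -1*(-5) = 5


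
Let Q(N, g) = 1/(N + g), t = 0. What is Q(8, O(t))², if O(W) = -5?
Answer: ⅑ ≈ 0.11111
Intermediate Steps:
Q(8, O(t))² = (1/(8 - 5))² = (1/3)² = (⅓)² = ⅑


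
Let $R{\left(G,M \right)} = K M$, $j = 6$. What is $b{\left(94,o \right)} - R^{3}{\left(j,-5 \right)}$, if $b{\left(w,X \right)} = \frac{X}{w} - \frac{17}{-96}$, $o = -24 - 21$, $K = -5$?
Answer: $- \frac{70501361}{4512} \approx -15625.0$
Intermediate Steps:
$o = -45$ ($o = -24 - 21 = -45$)
$b{\left(w,X \right)} = \frac{17}{96} + \frac{X}{w}$ ($b{\left(w,X \right)} = \frac{X}{w} - - \frac{17}{96} = \frac{X}{w} + \frac{17}{96} = \frac{17}{96} + \frac{X}{w}$)
$R{\left(G,M \right)} = - 5 M$
$b{\left(94,o \right)} - R^{3}{\left(j,-5 \right)} = \left(\frac{17}{96} - \frac{45}{94}\right) - \left(\left(-5\right) \left(-5\right)\right)^{3} = \left(\frac{17}{96} - \frac{45}{94}\right) - 25^{3} = \left(\frac{17}{96} - \frac{45}{94}\right) - 15625 = - \frac{1361}{4512} - 15625 = - \frac{70501361}{4512}$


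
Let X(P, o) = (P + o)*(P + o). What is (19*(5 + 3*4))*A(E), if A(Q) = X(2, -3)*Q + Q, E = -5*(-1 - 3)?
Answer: 12920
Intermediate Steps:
X(P, o) = (P + o)²
E = 20 (E = -5*(-4) = 20)
A(Q) = 2*Q (A(Q) = (2 - 3)²*Q + Q = (-1)²*Q + Q = 1*Q + Q = Q + Q = 2*Q)
(19*(5 + 3*4))*A(E) = (19*(5 + 3*4))*(2*20) = (19*(5 + 12))*40 = (19*17)*40 = 323*40 = 12920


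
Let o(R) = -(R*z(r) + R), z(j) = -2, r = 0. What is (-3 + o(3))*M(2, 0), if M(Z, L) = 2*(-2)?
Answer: 0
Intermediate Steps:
o(R) = R (o(R) = -(R*(-2) + R) = -(-2*R + R) = -(-1)*R = R)
M(Z, L) = -4
(-3 + o(3))*M(2, 0) = (-3 + 3)*(-4) = 0*(-4) = 0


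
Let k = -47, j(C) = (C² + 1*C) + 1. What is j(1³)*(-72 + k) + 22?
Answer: -335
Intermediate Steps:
j(C) = 1 + C + C² (j(C) = (C² + C) + 1 = (C + C²) + 1 = 1 + C + C²)
j(1³)*(-72 + k) + 22 = (1 + 1³ + (1³)²)*(-72 - 47) + 22 = (1 + 1 + 1²)*(-119) + 22 = (1 + 1 + 1)*(-119) + 22 = 3*(-119) + 22 = -357 + 22 = -335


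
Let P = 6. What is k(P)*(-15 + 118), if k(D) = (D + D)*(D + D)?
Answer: 14832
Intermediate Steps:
k(D) = 4*D**2 (k(D) = (2*D)*(2*D) = 4*D**2)
k(P)*(-15 + 118) = (4*6**2)*(-15 + 118) = (4*36)*103 = 144*103 = 14832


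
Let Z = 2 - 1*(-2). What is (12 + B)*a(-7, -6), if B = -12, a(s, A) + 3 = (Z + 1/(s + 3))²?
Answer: 0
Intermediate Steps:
Z = 4 (Z = 2 + 2 = 4)
a(s, A) = -3 + (4 + 1/(3 + s))² (a(s, A) = -3 + (4 + 1/(s + 3))² = -3 + (4 + 1/(3 + s))²)
(12 + B)*a(-7, -6) = (12 - 12)*(-3 + (13 + 4*(-7))²/(3 - 7)²) = 0*(-3 + (13 - 28)²/(-4)²) = 0*(-3 + (1/16)*(-15)²) = 0*(-3 + (1/16)*225) = 0*(-3 + 225/16) = 0*(177/16) = 0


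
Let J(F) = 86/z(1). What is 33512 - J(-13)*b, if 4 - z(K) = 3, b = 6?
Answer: 32996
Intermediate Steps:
z(K) = 1 (z(K) = 4 - 1*3 = 4 - 3 = 1)
J(F) = 86 (J(F) = 86/1 = 86*1 = 86)
33512 - J(-13)*b = 33512 - 86*6 = 33512 - 1*516 = 33512 - 516 = 32996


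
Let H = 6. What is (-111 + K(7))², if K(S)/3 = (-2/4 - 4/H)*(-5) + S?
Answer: 21025/4 ≈ 5256.3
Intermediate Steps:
K(S) = 35/2 + 3*S (K(S) = 3*((-2/4 - 4/6)*(-5) + S) = 3*((-2*¼ - 4*⅙)*(-5) + S) = 3*((-½ - ⅔)*(-5) + S) = 3*(-7/6*(-5) + S) = 3*(35/6 + S) = 35/2 + 3*S)
(-111 + K(7))² = (-111 + (35/2 + 3*7))² = (-111 + (35/2 + 21))² = (-111 + 77/2)² = (-145/2)² = 21025/4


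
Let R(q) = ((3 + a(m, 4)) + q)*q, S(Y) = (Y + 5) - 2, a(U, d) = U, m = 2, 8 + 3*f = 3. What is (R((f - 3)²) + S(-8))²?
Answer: 2193142561/6561 ≈ 3.3427e+5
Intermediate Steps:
f = -5/3 (f = -8/3 + (⅓)*3 = -8/3 + 1 = -5/3 ≈ -1.6667)
S(Y) = 3 + Y (S(Y) = (5 + Y) - 2 = 3 + Y)
R(q) = q*(5 + q) (R(q) = ((3 + 2) + q)*q = (5 + q)*q = q*(5 + q))
(R((f - 3)²) + S(-8))² = ((-5/3 - 3)²*(5 + (-5/3 - 3)²) + (3 - 8))² = ((-14/3)²*(5 + (-14/3)²) - 5)² = (196*(5 + 196/9)/9 - 5)² = ((196/9)*(241/9) - 5)² = (47236/81 - 5)² = (46831/81)² = 2193142561/6561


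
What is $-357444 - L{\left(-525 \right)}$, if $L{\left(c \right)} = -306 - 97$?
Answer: $-357041$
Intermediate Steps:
$L{\left(c \right)} = -403$
$-357444 - L{\left(-525 \right)} = -357444 - -403 = -357444 + 403 = -357041$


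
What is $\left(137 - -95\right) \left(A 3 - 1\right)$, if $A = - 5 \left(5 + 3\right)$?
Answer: $-28072$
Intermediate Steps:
$A = -40$ ($A = \left(-5\right) 8 = -40$)
$\left(137 - -95\right) \left(A 3 - 1\right) = \left(137 - -95\right) \left(\left(-40\right) 3 - 1\right) = \left(137 + 95\right) \left(-120 - 1\right) = 232 \left(-121\right) = -28072$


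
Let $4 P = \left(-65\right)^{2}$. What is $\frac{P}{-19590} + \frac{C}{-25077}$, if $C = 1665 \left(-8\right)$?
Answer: $\frac{62520325}{131002248} \approx 0.47725$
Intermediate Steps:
$C = -13320$
$P = \frac{4225}{4}$ ($P = \frac{\left(-65\right)^{2}}{4} = \frac{1}{4} \cdot 4225 = \frac{4225}{4} \approx 1056.3$)
$\frac{P}{-19590} + \frac{C}{-25077} = \frac{4225}{4 \left(-19590\right)} - \frac{13320}{-25077} = \frac{4225}{4} \left(- \frac{1}{19590}\right) - - \frac{4440}{8359} = - \frac{845}{15672} + \frac{4440}{8359} = \frac{62520325}{131002248}$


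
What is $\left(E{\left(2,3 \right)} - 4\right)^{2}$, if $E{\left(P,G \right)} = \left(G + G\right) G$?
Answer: $196$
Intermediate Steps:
$E{\left(P,G \right)} = 2 G^{2}$ ($E{\left(P,G \right)} = 2 G G = 2 G^{2}$)
$\left(E{\left(2,3 \right)} - 4\right)^{2} = \left(2 \cdot 3^{2} - 4\right)^{2} = \left(2 \cdot 9 - 4\right)^{2} = \left(18 - 4\right)^{2} = 14^{2} = 196$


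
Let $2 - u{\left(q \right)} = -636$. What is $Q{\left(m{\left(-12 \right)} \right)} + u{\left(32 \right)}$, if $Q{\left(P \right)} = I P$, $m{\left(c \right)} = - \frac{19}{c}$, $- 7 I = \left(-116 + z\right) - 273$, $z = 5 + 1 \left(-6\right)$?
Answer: $\frac{10167}{14} \approx 726.21$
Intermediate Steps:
$z = -1$ ($z = 5 - 6 = -1$)
$I = \frac{390}{7}$ ($I = - \frac{\left(-116 - 1\right) - 273}{7} = - \frac{-117 - 273}{7} = \left(- \frac{1}{7}\right) \left(-390\right) = \frac{390}{7} \approx 55.714$)
$Q{\left(P \right)} = \frac{390 P}{7}$
$u{\left(q \right)} = 638$ ($u{\left(q \right)} = 2 - -636 = 2 + 636 = 638$)
$Q{\left(m{\left(-12 \right)} \right)} + u{\left(32 \right)} = \frac{390 \left(- \frac{19}{-12}\right)}{7} + 638 = \frac{390 \left(\left(-19\right) \left(- \frac{1}{12}\right)\right)}{7} + 638 = \frac{390}{7} \cdot \frac{19}{12} + 638 = \frac{1235}{14} + 638 = \frac{10167}{14}$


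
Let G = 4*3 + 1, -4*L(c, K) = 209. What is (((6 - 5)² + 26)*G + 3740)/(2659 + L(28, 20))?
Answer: 16364/10427 ≈ 1.5694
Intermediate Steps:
L(c, K) = -209/4 (L(c, K) = -¼*209 = -209/4)
G = 13 (G = 12 + 1 = 13)
(((6 - 5)² + 26)*G + 3740)/(2659 + L(28, 20)) = (((6 - 5)² + 26)*13 + 3740)/(2659 - 209/4) = ((1² + 26)*13 + 3740)/(10427/4) = ((1 + 26)*13 + 3740)*(4/10427) = (27*13 + 3740)*(4/10427) = (351 + 3740)*(4/10427) = 4091*(4/10427) = 16364/10427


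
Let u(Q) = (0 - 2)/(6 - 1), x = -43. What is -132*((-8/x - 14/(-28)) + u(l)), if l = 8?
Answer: -8118/215 ≈ -37.758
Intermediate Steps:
u(Q) = -2/5
-132*((-8/x - 14/(-28)) + u(l)) = -132*((-8/(-43) - 14/(-28)) - 2/5) = -132*((-8*(-1/43) - 14*(-1/28)) - 2/5) = -132*((8/43 + 1/2) - 2/5) = -132*(59/86 - 2/5) = -132*123/430 = -8118/215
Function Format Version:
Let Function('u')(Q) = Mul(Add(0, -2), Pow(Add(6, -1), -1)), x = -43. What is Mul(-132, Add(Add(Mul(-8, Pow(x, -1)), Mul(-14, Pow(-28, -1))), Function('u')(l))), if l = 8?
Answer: Rational(-8118, 215) ≈ -37.758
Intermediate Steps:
Function('u')(Q) = Rational(-2, 5) (Function('u')(Q) = Mul(-2, Pow(5, -1)) = Mul(-2, Rational(1, 5)) = Rational(-2, 5))
Mul(-132, Add(Add(Mul(-8, Pow(x, -1)), Mul(-14, Pow(-28, -1))), Function('u')(l))) = Mul(-132, Add(Add(Mul(-8, Pow(-43, -1)), Mul(-14, Pow(-28, -1))), Rational(-2, 5))) = Mul(-132, Add(Add(Mul(-8, Rational(-1, 43)), Mul(-14, Rational(-1, 28))), Rational(-2, 5))) = Mul(-132, Add(Add(Rational(8, 43), Rational(1, 2)), Rational(-2, 5))) = Mul(-132, Add(Rational(59, 86), Rational(-2, 5))) = Mul(-132, Rational(123, 430)) = Rational(-8118, 215)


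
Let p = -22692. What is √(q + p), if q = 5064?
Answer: 2*I*√4407 ≈ 132.77*I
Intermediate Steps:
√(q + p) = √(5064 - 22692) = √(-17628) = 2*I*√4407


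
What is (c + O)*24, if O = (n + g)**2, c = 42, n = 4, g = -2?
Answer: 1104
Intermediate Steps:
O = 4 (O = (4 - 2)**2 = 2**2 = 4)
(c + O)*24 = (42 + 4)*24 = 46*24 = 1104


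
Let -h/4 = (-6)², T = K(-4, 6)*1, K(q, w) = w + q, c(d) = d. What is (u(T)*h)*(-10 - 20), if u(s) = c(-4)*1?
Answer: -17280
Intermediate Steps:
K(q, w) = q + w
T = 2 (T = (-4 + 6)*1 = 2*1 = 2)
h = -144 (h = -4*(-6)² = -4*36 = -144)
u(s) = -4 (u(s) = -4*1 = -4)
(u(T)*h)*(-10 - 20) = (-4*(-144))*(-10 - 20) = 576*(-30) = -17280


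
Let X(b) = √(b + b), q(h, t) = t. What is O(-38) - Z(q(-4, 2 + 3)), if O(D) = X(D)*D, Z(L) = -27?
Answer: 27 - 76*I*√19 ≈ 27.0 - 331.28*I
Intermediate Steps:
X(b) = √2*√b (X(b) = √(2*b) = √2*√b)
O(D) = √2*D^(3/2) (O(D) = (√2*√D)*D = √2*D^(3/2))
O(-38) - Z(q(-4, 2 + 3)) = √2*(-38)^(3/2) - 1*(-27) = √2*(-38*I*√38) + 27 = -76*I*√19 + 27 = 27 - 76*I*√19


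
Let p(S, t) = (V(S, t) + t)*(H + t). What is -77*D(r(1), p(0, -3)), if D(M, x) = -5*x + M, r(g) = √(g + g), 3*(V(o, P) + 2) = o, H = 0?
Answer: 5775 - 77*√2 ≈ 5666.1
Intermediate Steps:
V(o, P) = -2 + o/3
r(g) = √2*√g (r(g) = √(2*g) = √2*√g)
p(S, t) = t*(-2 + t + S/3) (p(S, t) = ((-2 + S/3) + t)*(0 + t) = (-2 + t + S/3)*t = t*(-2 + t + S/3))
D(M, x) = M - 5*x
-77*D(r(1), p(0, -3)) = -77*(√2*√1 - 5*(-3)*(-6 + 0 + 3*(-3))/3) = -77*(√2*1 - 5*(-3)*(-6 + 0 - 9)/3) = -77*(√2 - 5*(-3)*(-15)/3) = -77*(√2 - 5*15) = -77*(√2 - 75) = -77*(-75 + √2) = 5775 - 77*√2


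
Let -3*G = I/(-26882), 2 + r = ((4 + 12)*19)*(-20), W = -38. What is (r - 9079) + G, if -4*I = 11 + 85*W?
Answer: -1630230935/107528 ≈ -15161.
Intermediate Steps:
I = 3219/4 (I = -(11 + 85*(-38))/4 = -(11 - 3230)/4 = -¼*(-3219) = 3219/4 ≈ 804.75)
r = -6082 (r = -2 + ((4 + 12)*19)*(-20) = -2 + (16*19)*(-20) = -2 + 304*(-20) = -2 - 6080 = -6082)
G = 1073/107528 (G = -1073/(4*(-26882)) = -1073*(-1)/(4*26882) = -⅓*(-3219/107528) = 1073/107528 ≈ 0.0099788)
(r - 9079) + G = (-6082 - 9079) + 1073/107528 = -15161 + 1073/107528 = -1630230935/107528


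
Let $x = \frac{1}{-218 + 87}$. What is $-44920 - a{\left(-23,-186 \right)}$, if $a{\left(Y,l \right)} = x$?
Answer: $- \frac{5884519}{131} \approx -44920.0$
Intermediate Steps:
$x = - \frac{1}{131}$ ($x = \frac{1}{-131} = - \frac{1}{131} \approx -0.0076336$)
$a{\left(Y,l \right)} = - \frac{1}{131}$
$-44920 - a{\left(-23,-186 \right)} = -44920 - - \frac{1}{131} = -44920 + \frac{1}{131} = - \frac{5884519}{131}$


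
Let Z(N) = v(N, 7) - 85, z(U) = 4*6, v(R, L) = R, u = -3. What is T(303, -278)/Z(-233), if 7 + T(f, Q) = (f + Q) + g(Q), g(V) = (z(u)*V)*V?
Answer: -309139/53 ≈ -5832.8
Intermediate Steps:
z(U) = 24
g(V) = 24*V² (g(V) = (24*V)*V = 24*V²)
T(f, Q) = -7 + Q + f + 24*Q² (T(f, Q) = -7 + ((f + Q) + 24*Q²) = -7 + ((Q + f) + 24*Q²) = -7 + (Q + f + 24*Q²) = -7 + Q + f + 24*Q²)
Z(N) = -85 + N (Z(N) = N - 85 = -85 + N)
T(303, -278)/Z(-233) = (-7 - 278 + 303 + 24*(-278)²)/(-85 - 233) = (-7 - 278 + 303 + 24*77284)/(-318) = (-7 - 278 + 303 + 1854816)*(-1/318) = 1854834*(-1/318) = -309139/53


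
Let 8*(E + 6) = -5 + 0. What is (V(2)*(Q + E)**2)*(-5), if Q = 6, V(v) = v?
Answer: -125/32 ≈ -3.9063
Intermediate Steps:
E = -53/8 (E = -6 + (-5 + 0)/8 = -6 + (1/8)*(-5) = -6 - 5/8 = -53/8 ≈ -6.6250)
(V(2)*(Q + E)**2)*(-5) = (2*(6 - 53/8)**2)*(-5) = (2*(-5/8)**2)*(-5) = (2*(25/64))*(-5) = (25/32)*(-5) = -125/32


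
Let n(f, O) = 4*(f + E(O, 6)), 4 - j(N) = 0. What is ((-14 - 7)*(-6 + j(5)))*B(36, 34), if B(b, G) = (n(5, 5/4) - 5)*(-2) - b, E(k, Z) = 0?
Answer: -2772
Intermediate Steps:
j(N) = 4 (j(N) = 4 - 1*0 = 4 + 0 = 4)
n(f, O) = 4*f (n(f, O) = 4*(f + 0) = 4*f)
B(b, G) = -30 - b (B(b, G) = (4*5 - 5)*(-2) - b = (20 - 5)*(-2) - b = 15*(-2) - b = -30 - b)
((-14 - 7)*(-6 + j(5)))*B(36, 34) = ((-14 - 7)*(-6 + 4))*(-30 - 1*36) = (-21*(-2))*(-30 - 36) = 42*(-66) = -2772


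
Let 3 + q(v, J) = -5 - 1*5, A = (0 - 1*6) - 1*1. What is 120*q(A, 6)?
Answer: -1560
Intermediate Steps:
A = -7 (A = (0 - 6) - 1 = -6 - 1 = -7)
q(v, J) = -13 (q(v, J) = -3 + (-5 - 1*5) = -3 + (-5 - 5) = -3 - 10 = -13)
120*q(A, 6) = 120*(-13) = -1560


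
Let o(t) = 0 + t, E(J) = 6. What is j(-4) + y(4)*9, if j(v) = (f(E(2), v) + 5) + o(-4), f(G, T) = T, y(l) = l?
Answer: 33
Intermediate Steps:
o(t) = t
j(v) = 1 + v (j(v) = (v + 5) - 4 = (5 + v) - 4 = 1 + v)
j(-4) + y(4)*9 = (1 - 4) + 4*9 = -3 + 36 = 33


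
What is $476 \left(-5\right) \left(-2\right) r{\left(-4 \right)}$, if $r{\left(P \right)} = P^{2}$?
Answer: $76160$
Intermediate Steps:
$476 \left(-5\right) \left(-2\right) r{\left(-4 \right)} = 476 \left(-5\right) \left(-2\right) \left(-4\right)^{2} = 476 \cdot 10 \cdot 16 = 476 \cdot 160 = 76160$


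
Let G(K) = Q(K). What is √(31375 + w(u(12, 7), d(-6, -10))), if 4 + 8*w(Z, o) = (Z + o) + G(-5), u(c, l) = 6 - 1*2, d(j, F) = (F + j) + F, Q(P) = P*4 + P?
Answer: √501898/4 ≈ 177.11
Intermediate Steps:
Q(P) = 5*P (Q(P) = 4*P + P = 5*P)
d(j, F) = j + 2*F
G(K) = 5*K
u(c, l) = 4 (u(c, l) = 6 - 2 = 4)
w(Z, o) = -29/8 + Z/8 + o/8 (w(Z, o) = -½ + ((Z + o) + 5*(-5))/8 = -½ + ((Z + o) - 25)/8 = -½ + (-25 + Z + o)/8 = -½ + (-25/8 + Z/8 + o/8) = -29/8 + Z/8 + o/8)
√(31375 + w(u(12, 7), d(-6, -10))) = √(31375 + (-29/8 + (⅛)*4 + (-6 + 2*(-10))/8)) = √(31375 + (-29/8 + ½ + (-6 - 20)/8)) = √(31375 + (-29/8 + ½ + (⅛)*(-26))) = √(31375 + (-29/8 + ½ - 13/4)) = √(31375 - 51/8) = √(250949/8) = √501898/4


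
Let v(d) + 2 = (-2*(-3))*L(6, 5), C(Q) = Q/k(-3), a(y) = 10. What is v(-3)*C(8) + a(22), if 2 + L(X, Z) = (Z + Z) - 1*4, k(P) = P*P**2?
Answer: 94/27 ≈ 3.4815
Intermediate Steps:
k(P) = P**3
L(X, Z) = -6 + 2*Z (L(X, Z) = -2 + ((Z + Z) - 1*4) = -2 + (2*Z - 4) = -2 + (-4 + 2*Z) = -6 + 2*Z)
C(Q) = -Q/27 (C(Q) = Q/((-3)**3) = Q/(-27) = Q*(-1/27) = -Q/27)
v(d) = 22 (v(d) = -2 + (-2*(-3))*(-6 + 2*5) = -2 + 6*(-6 + 10) = -2 + 6*4 = -2 + 24 = 22)
v(-3)*C(8) + a(22) = 22*(-1/27*8) + 10 = 22*(-8/27) + 10 = -176/27 + 10 = 94/27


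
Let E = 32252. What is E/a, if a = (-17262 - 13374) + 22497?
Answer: -32252/8139 ≈ -3.9627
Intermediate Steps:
a = -8139 (a = -30636 + 22497 = -8139)
E/a = 32252/(-8139) = 32252*(-1/8139) = -32252/8139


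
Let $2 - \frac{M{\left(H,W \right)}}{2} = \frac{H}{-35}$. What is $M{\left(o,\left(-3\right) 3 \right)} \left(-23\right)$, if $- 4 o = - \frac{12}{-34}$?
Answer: $- \frac{54671}{595} \approx -91.884$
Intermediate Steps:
$o = - \frac{3}{34}$ ($o = - \frac{\left(-12\right) \frac{1}{-34}}{4} = - \frac{\left(-12\right) \left(- \frac{1}{34}\right)}{4} = \left(- \frac{1}{4}\right) \frac{6}{17} = - \frac{3}{34} \approx -0.088235$)
$M{\left(H,W \right)} = 4 + \frac{2 H}{35}$ ($M{\left(H,W \right)} = 4 - 2 \frac{H}{-35} = 4 - 2 H \left(- \frac{1}{35}\right) = 4 - 2 \left(- \frac{H}{35}\right) = 4 + \frac{2 H}{35}$)
$M{\left(o,\left(-3\right) 3 \right)} \left(-23\right) = \left(4 + \frac{2}{35} \left(- \frac{3}{34}\right)\right) \left(-23\right) = \left(4 - \frac{3}{595}\right) \left(-23\right) = \frac{2377}{595} \left(-23\right) = - \frac{54671}{595}$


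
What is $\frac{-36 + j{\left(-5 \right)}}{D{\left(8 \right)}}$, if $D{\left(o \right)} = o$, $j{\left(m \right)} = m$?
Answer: $- \frac{41}{8} \approx -5.125$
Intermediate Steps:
$\frac{-36 + j{\left(-5 \right)}}{D{\left(8 \right)}} = \frac{-36 - 5}{8} = \frac{1}{8} \left(-41\right) = - \frac{41}{8}$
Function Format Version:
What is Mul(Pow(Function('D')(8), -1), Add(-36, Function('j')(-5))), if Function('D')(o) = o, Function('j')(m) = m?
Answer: Rational(-41, 8) ≈ -5.1250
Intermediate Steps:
Mul(Pow(Function('D')(8), -1), Add(-36, Function('j')(-5))) = Mul(Pow(8, -1), Add(-36, -5)) = Mul(Rational(1, 8), -41) = Rational(-41, 8)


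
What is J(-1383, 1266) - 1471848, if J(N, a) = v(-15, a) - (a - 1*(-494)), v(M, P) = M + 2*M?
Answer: -1473653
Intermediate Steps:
v(M, P) = 3*M
J(N, a) = -539 - a (J(N, a) = 3*(-15) - (a - 1*(-494)) = -45 - (a + 494) = -45 - (494 + a) = -45 + (-494 - a) = -539 - a)
J(-1383, 1266) - 1471848 = (-539 - 1*1266) - 1471848 = (-539 - 1266) - 1471848 = -1805 - 1471848 = -1473653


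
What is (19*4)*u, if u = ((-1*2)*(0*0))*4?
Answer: 0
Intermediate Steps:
u = 0 (u = -2*0*4 = 0*4 = 0)
(19*4)*u = (19*4)*0 = 76*0 = 0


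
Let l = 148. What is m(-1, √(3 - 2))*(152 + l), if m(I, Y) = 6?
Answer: 1800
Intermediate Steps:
m(-1, √(3 - 2))*(152 + l) = 6*(152 + 148) = 6*300 = 1800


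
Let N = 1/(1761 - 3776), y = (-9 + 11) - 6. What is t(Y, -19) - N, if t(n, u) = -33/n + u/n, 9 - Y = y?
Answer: -8059/2015 ≈ -3.9995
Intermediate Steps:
y = -4 (y = 2 - 6 = -4)
Y = 13 (Y = 9 - 1*(-4) = 9 + 4 = 13)
N = -1/2015 (N = 1/(-2015) = -1/2015 ≈ -0.00049628)
t(Y, -19) - N = (-33 - 19)/13 - 1*(-1/2015) = (1/13)*(-52) + 1/2015 = -4 + 1/2015 = -8059/2015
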